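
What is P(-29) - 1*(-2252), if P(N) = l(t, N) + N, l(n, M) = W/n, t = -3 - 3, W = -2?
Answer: 6670/3 ≈ 2223.3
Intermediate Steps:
t = -6
l(n, M) = -2/n
P(N) = ⅓ + N (P(N) = -2/(-6) + N = -2*(-⅙) + N = ⅓ + N)
P(-29) - 1*(-2252) = (⅓ - 29) - 1*(-2252) = -86/3 + 2252 = 6670/3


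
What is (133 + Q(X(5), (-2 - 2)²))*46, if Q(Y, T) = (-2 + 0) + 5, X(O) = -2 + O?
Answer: 6256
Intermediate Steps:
Q(Y, T) = 3 (Q(Y, T) = -2 + 5 = 3)
(133 + Q(X(5), (-2 - 2)²))*46 = (133 + 3)*46 = 136*46 = 6256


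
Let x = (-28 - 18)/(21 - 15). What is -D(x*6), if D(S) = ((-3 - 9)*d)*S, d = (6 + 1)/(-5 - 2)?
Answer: 552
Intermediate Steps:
x = -23/3 (x = -46/6 = -46*1/6 = -23/3 ≈ -7.6667)
d = -1 (d = 7/(-7) = 7*(-1/7) = -1)
D(S) = 12*S (D(S) = ((-3 - 9)*(-1))*S = (-12*(-1))*S = 12*S)
-D(x*6) = -12*(-23/3*6) = -12*(-46) = -1*(-552) = 552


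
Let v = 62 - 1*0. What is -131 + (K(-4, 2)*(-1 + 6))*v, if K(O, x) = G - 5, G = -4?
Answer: -2921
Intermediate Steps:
K(O, x) = -9 (K(O, x) = -4 - 5 = -9)
v = 62 (v = 62 + 0 = 62)
-131 + (K(-4, 2)*(-1 + 6))*v = -131 - 9*(-1 + 6)*62 = -131 - 9*5*62 = -131 - 45*62 = -131 - 2790 = -2921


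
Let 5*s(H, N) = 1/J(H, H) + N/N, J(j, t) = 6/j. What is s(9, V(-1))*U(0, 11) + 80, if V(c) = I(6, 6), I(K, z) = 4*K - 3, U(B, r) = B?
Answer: 80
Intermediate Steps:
I(K, z) = -3 + 4*K
V(c) = 21 (V(c) = -3 + 4*6 = -3 + 24 = 21)
s(H, N) = ⅕ + H/30 (s(H, N) = (1/(6/H) + N/N)/5 = (1*(H/6) + 1)/5 = (H/6 + 1)/5 = (1 + H/6)/5 = ⅕ + H/30)
s(9, V(-1))*U(0, 11) + 80 = (⅕ + (1/30)*9)*0 + 80 = (⅕ + 3/10)*0 + 80 = (½)*0 + 80 = 0 + 80 = 80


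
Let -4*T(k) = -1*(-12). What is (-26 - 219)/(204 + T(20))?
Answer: -245/201 ≈ -1.2189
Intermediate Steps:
T(k) = -3 (T(k) = -(-1)*(-12)/4 = -¼*12 = -3)
(-26 - 219)/(204 + T(20)) = (-26 - 219)/(204 - 3) = -245/201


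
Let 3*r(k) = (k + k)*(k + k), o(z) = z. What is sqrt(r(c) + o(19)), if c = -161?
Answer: sqrt(311223)/3 ≈ 185.96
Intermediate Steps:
r(k) = 4*k**2/3 (r(k) = ((k + k)*(k + k))/3 = ((2*k)*(2*k))/3 = (4*k**2)/3 = 4*k**2/3)
sqrt(r(c) + o(19)) = sqrt((4/3)*(-161)**2 + 19) = sqrt((4/3)*25921 + 19) = sqrt(103684/3 + 19) = sqrt(103741/3) = sqrt(311223)/3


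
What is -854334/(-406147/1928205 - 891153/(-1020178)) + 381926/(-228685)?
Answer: -384321862801847938226374/298201452107168315 ≈ -1.2888e+6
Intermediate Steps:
-854334/(-406147/1928205 - 891153/(-1020178)) + 381926/(-228685) = -854334/(-406147*1/1928205 - 891153*(-1/1020178)) + 381926*(-1/228685) = -854334/(-406147/1928205 + 891153/1020178) - 381926/228685 = -854334/1303983436199/1967112320490 - 381926/228685 = -854334*1967112320490/1303983436199 - 381926/228685 = -1680570937213503660/1303983436199 - 381926/228685 = -384321862801847938226374/298201452107168315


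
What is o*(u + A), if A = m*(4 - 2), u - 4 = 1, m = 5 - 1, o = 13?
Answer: 169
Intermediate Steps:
m = 4
u = 5 (u = 4 + 1 = 5)
A = 8 (A = 4*(4 - 2) = 4*2 = 8)
o*(u + A) = 13*(5 + 8) = 13*13 = 169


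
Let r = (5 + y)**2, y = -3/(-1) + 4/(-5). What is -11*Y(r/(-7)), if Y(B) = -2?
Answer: 22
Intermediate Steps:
y = 11/5 (y = -3*(-1) + 4*(-1/5) = 3 - 4/5 = 11/5 ≈ 2.2000)
r = 1296/25 (r = (5 + 11/5)**2 = (36/5)**2 = 1296/25 ≈ 51.840)
-11*Y(r/(-7)) = -11*(-2) = 22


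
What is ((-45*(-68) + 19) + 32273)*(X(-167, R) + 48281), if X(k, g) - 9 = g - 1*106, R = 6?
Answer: 1703612880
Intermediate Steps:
X(k, g) = -97 + g (X(k, g) = 9 + (g - 1*106) = 9 + (g - 106) = 9 + (-106 + g) = -97 + g)
((-45*(-68) + 19) + 32273)*(X(-167, R) + 48281) = ((-45*(-68) + 19) + 32273)*((-97 + 6) + 48281) = ((3060 + 19) + 32273)*(-91 + 48281) = (3079 + 32273)*48190 = 35352*48190 = 1703612880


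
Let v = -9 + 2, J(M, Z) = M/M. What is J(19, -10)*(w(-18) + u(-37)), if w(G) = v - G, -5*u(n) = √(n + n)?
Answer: 11 - I*√74/5 ≈ 11.0 - 1.7205*I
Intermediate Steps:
J(M, Z) = 1
v = -7
u(n) = -√2*√n/5 (u(n) = -√(n + n)/5 = -√2*√n/5)
w(G) = -7 - G
J(19, -10)*(w(-18) + u(-37)) = 1*((-7 - 1*(-18)) - √2*√(-37)/5) = 1*((-7 + 18) - √2*I*√37/5) = 1*(11 - I*√74/5) = 11 - I*√74/5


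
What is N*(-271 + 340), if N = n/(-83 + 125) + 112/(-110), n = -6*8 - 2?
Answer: -58673/385 ≈ -152.40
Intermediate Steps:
n = -50 (n = -48 - 2 = -50)
N = -2551/1155 (N = -50/(-83 + 125) + 112/(-110) = -50/42 + 112*(-1/110) = -50*1/42 - 56/55 = -25/21 - 56/55 = -2551/1155 ≈ -2.2087)
N*(-271 + 340) = -2551*(-271 + 340)/1155 = -2551/1155*69 = -58673/385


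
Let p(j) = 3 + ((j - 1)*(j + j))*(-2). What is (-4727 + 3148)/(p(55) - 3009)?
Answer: 1579/14886 ≈ 0.10607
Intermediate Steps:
p(j) = 3 - 4*j*(-1 + j) (p(j) = 3 + ((-1 + j)*(2*j))*(-2) = 3 + (2*j*(-1 + j))*(-2) = 3 - 4*j*(-1 + j))
(-4727 + 3148)/(p(55) - 3009) = (-4727 + 3148)/((3 - 4*55**2 + 4*55) - 3009) = -1579/((3 - 4*3025 + 220) - 3009) = -1579/((3 - 12100 + 220) - 3009) = -1579/(-11877 - 3009) = -1579/(-14886) = -1579*(-1/14886) = 1579/14886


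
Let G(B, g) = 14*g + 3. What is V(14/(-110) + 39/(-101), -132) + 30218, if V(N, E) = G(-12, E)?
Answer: 28373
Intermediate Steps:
G(B, g) = 3 + 14*g
V(N, E) = 3 + 14*E
V(14/(-110) + 39/(-101), -132) + 30218 = (3 + 14*(-132)) + 30218 = (3 - 1848) + 30218 = -1845 + 30218 = 28373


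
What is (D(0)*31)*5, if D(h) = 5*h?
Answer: 0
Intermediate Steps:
(D(0)*31)*5 = ((5*0)*31)*5 = (0*31)*5 = 0*5 = 0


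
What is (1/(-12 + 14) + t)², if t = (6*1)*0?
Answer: ¼ ≈ 0.25000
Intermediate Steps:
t = 0 (t = 6*0 = 0)
(1/(-12 + 14) + t)² = (1/(-12 + 14) + 0)² = (1/2 + 0)² = (½ + 0)² = (½)² = ¼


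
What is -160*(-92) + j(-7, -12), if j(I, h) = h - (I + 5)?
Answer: 14710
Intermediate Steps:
j(I, h) = -5 + h - I (j(I, h) = h - (5 + I) = h + (-5 - I) = -5 + h - I)
-160*(-92) + j(-7, -12) = -160*(-92) + (-5 - 12 - 1*(-7)) = 14720 + (-5 - 12 + 7) = 14720 - 10 = 14710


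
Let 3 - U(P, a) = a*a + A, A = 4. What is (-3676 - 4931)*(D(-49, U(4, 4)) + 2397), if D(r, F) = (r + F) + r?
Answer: -19641174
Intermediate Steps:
U(P, a) = -1 - a² (U(P, a) = 3 - (a*a + 4) = 3 - (a² + 4) = 3 - (4 + a²) = 3 + (-4 - a²) = -1 - a²)
D(r, F) = F + 2*r (D(r, F) = (F + r) + r = F + 2*r)
(-3676 - 4931)*(D(-49, U(4, 4)) + 2397) = (-3676 - 4931)*(((-1 - 1*4²) + 2*(-49)) + 2397) = -8607*(((-1 - 1*16) - 98) + 2397) = -8607*(((-1 - 16) - 98) + 2397) = -8607*((-17 - 98) + 2397) = -8607*(-115 + 2397) = -8607*2282 = -19641174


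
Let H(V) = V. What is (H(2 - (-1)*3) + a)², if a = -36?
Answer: 961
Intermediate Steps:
(H(2 - (-1)*3) + a)² = ((2 - (-1)*3) - 36)² = ((2 - 1*(-3)) - 36)² = ((2 + 3) - 36)² = (5 - 36)² = (-31)² = 961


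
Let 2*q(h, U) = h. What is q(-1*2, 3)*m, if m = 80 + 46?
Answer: -126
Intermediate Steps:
q(h, U) = h/2
m = 126
q(-1*2, 3)*m = ((-1*2)/2)*126 = ((1/2)*(-2))*126 = -1*126 = -126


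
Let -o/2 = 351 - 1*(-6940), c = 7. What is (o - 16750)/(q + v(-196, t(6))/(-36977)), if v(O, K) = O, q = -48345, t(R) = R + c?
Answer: 1158563364/1787652869 ≈ 0.64809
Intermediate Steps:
t(R) = 7 + R (t(R) = R + 7 = 7 + R)
o = -14582 (o = -2*(351 - 1*(-6940)) = -2*(351 + 6940) = -2*7291 = -14582)
(o - 16750)/(q + v(-196, t(6))/(-36977)) = (-14582 - 16750)/(-48345 - 196/(-36977)) = -31332/(-48345 - 196*(-1/36977)) = -31332/(-48345 + 196/36977) = -31332/(-1787652869/36977) = -31332*(-36977/1787652869) = 1158563364/1787652869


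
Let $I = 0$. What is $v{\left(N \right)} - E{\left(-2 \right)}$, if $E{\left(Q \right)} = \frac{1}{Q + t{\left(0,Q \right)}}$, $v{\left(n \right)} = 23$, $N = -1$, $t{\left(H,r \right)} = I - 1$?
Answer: $\frac{70}{3} \approx 23.333$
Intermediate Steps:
$t{\left(H,r \right)} = -1$ ($t{\left(H,r \right)} = 0 - 1 = -1$)
$E{\left(Q \right)} = \frac{1}{-1 + Q}$ ($E{\left(Q \right)} = \frac{1}{Q - 1} = \frac{1}{-1 + Q}$)
$v{\left(N \right)} - E{\left(-2 \right)} = 23 - \frac{1}{-1 - 2} = 23 - \frac{1}{-3} = 23 - - \frac{1}{3} = 23 + \frac{1}{3} = \frac{70}{3}$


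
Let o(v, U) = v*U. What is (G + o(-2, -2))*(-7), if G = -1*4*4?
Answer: 84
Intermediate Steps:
G = -16 (G = -4*4 = -16)
o(v, U) = U*v
(G + o(-2, -2))*(-7) = (-16 - 2*(-2))*(-7) = (-16 + 4)*(-7) = -12*(-7) = 84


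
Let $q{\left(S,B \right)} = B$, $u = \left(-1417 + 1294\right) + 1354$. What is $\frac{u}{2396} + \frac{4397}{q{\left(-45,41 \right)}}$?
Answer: $\frac{10585683}{98236} \approx 107.76$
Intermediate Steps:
$u = 1231$ ($u = -123 + 1354 = 1231$)
$\frac{u}{2396} + \frac{4397}{q{\left(-45,41 \right)}} = \frac{1231}{2396} + \frac{4397}{41} = \frac{10585683}{98236}$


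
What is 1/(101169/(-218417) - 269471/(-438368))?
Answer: 95747023456/14507795215 ≈ 6.5997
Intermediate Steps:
1/(101169/(-218417) - 269471/(-438368)) = 1/(101169*(-1/218417) - 269471*(-1/438368)) = 1/(-101169/218417 + 269471/438368) = 1/(14507795215/95747023456) = 95747023456/14507795215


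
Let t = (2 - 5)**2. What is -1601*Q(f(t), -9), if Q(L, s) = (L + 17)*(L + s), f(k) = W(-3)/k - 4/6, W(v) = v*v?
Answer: 2164552/9 ≈ 2.4051e+5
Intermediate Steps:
W(v) = v**2
t = 9 (t = (-3)**2 = 9)
f(k) = -2/3 + 9/k (f(k) = (-3)**2/k - 4/6 = 9/k - 4*1/6 = 9/k - 2/3 = -2/3 + 9/k)
Q(L, s) = (17 + L)*(L + s)
-1601*Q(f(t), -9) = -1601*((-2/3 + 9/9)**2 + 17*(-2/3 + 9/9) + 17*(-9) + (-2/3 + 9/9)*(-9)) = -1601*((-2/3 + 9*(1/9))**2 + 17*(-2/3 + 9*(1/9)) - 153 + (-2/3 + 9*(1/9))*(-9)) = -1601*((-2/3 + 1)**2 + 17*(-2/3 + 1) - 153 + (-2/3 + 1)*(-9)) = -1601*((1/3)**2 + 17*(1/3) - 153 + (1/3)*(-9)) = -1601*(1/9 + 17/3 - 153 - 3) = -1601*(-1352/9) = 2164552/9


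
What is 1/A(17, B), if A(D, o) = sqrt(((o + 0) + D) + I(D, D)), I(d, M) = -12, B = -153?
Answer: -I*sqrt(37)/74 ≈ -0.082199*I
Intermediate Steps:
A(D, o) = sqrt(-12 + D + o) (A(D, o) = sqrt(((o + 0) + D) - 12) = sqrt((o + D) - 12) = sqrt((D + o) - 12) = sqrt(-12 + D + o))
1/A(17, B) = 1/(sqrt(-12 + 17 - 153)) = 1/(sqrt(-148)) = 1/(2*I*sqrt(37)) = -I*sqrt(37)/74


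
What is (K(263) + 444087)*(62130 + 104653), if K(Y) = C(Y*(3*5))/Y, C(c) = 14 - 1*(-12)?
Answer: 19479404974181/263 ≈ 7.4066e+10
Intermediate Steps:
C(c) = 26 (C(c) = 14 + 12 = 26)
K(Y) = 26/Y
(K(263) + 444087)*(62130 + 104653) = (26/263 + 444087)*(62130 + 104653) = (26*(1/263) + 444087)*166783 = (26/263 + 444087)*166783 = (116794907/263)*166783 = 19479404974181/263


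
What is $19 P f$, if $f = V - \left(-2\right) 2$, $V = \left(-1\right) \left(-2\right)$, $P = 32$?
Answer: $3648$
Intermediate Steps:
$V = 2$
$f = 6$ ($f = 2 - \left(-2\right) 2 = 2 - -4 = 2 + 4 = 6$)
$19 P f = 19 \cdot 32 \cdot 6 = 608 \cdot 6 = 3648$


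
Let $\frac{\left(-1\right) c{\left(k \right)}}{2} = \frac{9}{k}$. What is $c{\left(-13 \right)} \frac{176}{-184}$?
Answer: $- \frac{396}{299} \approx -1.3244$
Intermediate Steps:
$c{\left(k \right)} = - \frac{18}{k}$ ($c{\left(k \right)} = - 2 \frac{9}{k} = - \frac{18}{k}$)
$c{\left(-13 \right)} \frac{176}{-184} = - \frac{18}{-13} \frac{176}{-184} = \left(-18\right) \left(- \frac{1}{13}\right) 176 \left(- \frac{1}{184}\right) = \frac{18}{13} \left(- \frac{22}{23}\right) = - \frac{396}{299}$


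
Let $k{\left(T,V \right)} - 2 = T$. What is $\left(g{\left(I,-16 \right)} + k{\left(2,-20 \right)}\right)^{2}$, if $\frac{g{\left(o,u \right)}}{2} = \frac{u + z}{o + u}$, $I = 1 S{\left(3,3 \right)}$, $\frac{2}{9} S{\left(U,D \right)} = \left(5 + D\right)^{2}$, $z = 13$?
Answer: $\frac{292681}{18496} \approx 15.824$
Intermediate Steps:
$S{\left(U,D \right)} = \frac{9 \left(5 + D\right)^{2}}{2}$
$k{\left(T,V \right)} = 2 + T$
$I = 288$ ($I = 1 \frac{9 \left(5 + 3\right)^{2}}{2} = 1 \frac{9 \cdot 8^{2}}{2} = 1 \cdot \frac{9}{2} \cdot 64 = 1 \cdot 288 = 288$)
$g{\left(o,u \right)} = \frac{2 \left(13 + u\right)}{o + u}$ ($g{\left(o,u \right)} = 2 \frac{u + 13}{o + u} = 2 \frac{13 + u}{o + u} = \frac{2 \left(13 + u\right)}{o + u}$)
$\left(g{\left(I,-16 \right)} + k{\left(2,-20 \right)}\right)^{2} = \left(\frac{2 \left(13 - 16\right)}{288 - 16} + \left(2 + 2\right)\right)^{2} = \left(2 \cdot \frac{1}{272} \left(-3\right) + 4\right)^{2} = \left(- \frac{3}{136} + 4\right)^{2} = \left(\frac{541}{136}\right)^{2} = \frac{292681}{18496}$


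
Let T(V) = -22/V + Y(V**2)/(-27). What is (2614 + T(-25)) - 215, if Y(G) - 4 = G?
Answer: 1604194/675 ≈ 2376.6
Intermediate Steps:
Y(G) = 4 + G
T(V) = -4/27 - 22/V - V**2/27 (T(V) = -22/V + (4 + V**2)/(-27) = -22/V + (4 + V**2)*(-1/27) = -22/V + (-4/27 - V**2/27) = -4/27 - 22/V - V**2/27)
(2614 + T(-25)) - 215 = (2614 + (1/27)*(-594 - 25*(-4 - 1*(-25)**2))/(-25)) - 215 = (2614 + (1/27)*(-1/25)*(-594 - 25*(-4 - 1*625))) - 215 = (2614 + (1/27)*(-1/25)*(-594 - 25*(-4 - 625))) - 215 = (2614 + (1/27)*(-1/25)*(-594 - 25*(-629))) - 215 = (2614 + (1/27)*(-1/25)*(-594 + 15725)) - 215 = (2614 + (1/27)*(-1/25)*15131) - 215 = (2614 - 15131/675) - 215 = 1749319/675 - 215 = 1604194/675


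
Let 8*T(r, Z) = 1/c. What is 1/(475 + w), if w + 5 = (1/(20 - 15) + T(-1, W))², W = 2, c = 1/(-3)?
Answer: 1600/752049 ≈ 0.0021275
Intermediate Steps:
c = -⅓ ≈ -0.33333
T(r, Z) = -3/8 (T(r, Z) = 1/(8*(-⅓)) = (⅛)*(-3) = -3/8)
w = -7951/1600 (w = -5 + (1/(20 - 15) - 3/8)² = -5 + (1/5 - 3/8)² = -5 + (⅕ - 3/8)² = -5 + (-7/40)² = -5 + 49/1600 = -7951/1600 ≈ -4.9694)
1/(475 + w) = 1/(475 - 7951/1600) = 1/(752049/1600) = 1600/752049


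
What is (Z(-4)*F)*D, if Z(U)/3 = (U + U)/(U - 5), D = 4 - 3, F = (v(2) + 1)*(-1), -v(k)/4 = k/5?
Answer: 8/5 ≈ 1.6000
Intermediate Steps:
v(k) = -4*k/5
F = ⅗ (F = (-⅘*2 + 1)*(-1) = (-8/5 + 1)*(-1) = -⅗*(-1) = ⅗ ≈ 0.60000)
D = 1
Z(U) = 6*U/(-5 + U) (Z(U) = 3*((U + U)/(U - 5)) = 3*((2*U)/(-5 + U)) = 3*(2*U/(-5 + U)) = 6*U/(-5 + U))
(Z(-4)*F)*D = ((6*(-4)/(-5 - 4))*(⅗))*1 = ((6*(-4)/(-9))*(⅗))*1 = ((6*(-4)*(-⅑))*(⅗))*1 = ((8/3)*(⅗))*1 = (8/5)*1 = 8/5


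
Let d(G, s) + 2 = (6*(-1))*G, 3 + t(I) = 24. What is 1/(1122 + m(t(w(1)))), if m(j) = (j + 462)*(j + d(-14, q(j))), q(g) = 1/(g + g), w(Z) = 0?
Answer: 1/50871 ≈ 1.9658e-5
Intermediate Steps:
t(I) = 21 (t(I) = -3 + 24 = 21)
q(g) = 1/(2*g)
d(G, s) = -2 - 6*G (d(G, s) = -2 + (6*(-1))*G = -2 - 6*G)
m(j) = (82 + j)*(462 + j) (m(j) = (j + 462)*(j + (-2 - 6*(-14))) = (462 + j)*(j + (-2 + 84)) = (462 + j)*(j + 82) = (462 + j)*(82 + j) = (82 + j)*(462 + j))
1/(1122 + m(t(w(1)))) = 1/(1122 + (37884 + 21² + 544*21)) = 1/(1122 + (37884 + 441 + 11424)) = 1/(1122 + 49749) = 1/50871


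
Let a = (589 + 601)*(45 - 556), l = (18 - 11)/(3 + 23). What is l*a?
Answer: -2128315/13 ≈ -1.6372e+5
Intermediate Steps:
l = 7/26 ≈ 0.26923
a = -608090 (a = 1190*(-511) = -608090)
l*a = (7/26)*(-608090) = -2128315/13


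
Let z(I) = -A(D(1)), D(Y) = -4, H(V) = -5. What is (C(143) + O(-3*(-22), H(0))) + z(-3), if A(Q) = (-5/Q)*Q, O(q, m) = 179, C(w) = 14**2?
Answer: 380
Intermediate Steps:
C(w) = 196
A(Q) = -5
z(I) = 5 (z(I) = -1*(-5) = 5)
(C(143) + O(-3*(-22), H(0))) + z(-3) = (196 + 179) + 5 = 375 + 5 = 380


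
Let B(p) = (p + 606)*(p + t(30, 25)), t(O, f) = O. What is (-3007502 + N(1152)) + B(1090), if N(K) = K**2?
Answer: 219122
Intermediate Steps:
B(p) = (30 + p)*(606 + p) (B(p) = (p + 606)*(p + 30) = (606 + p)*(30 + p) = (30 + p)*(606 + p))
(-3007502 + N(1152)) + B(1090) = (-3007502 + 1152**2) + (18180 + 1090**2 + 636*1090) = (-3007502 + 1327104) + (18180 + 1188100 + 693240) = -1680398 + 1899520 = 219122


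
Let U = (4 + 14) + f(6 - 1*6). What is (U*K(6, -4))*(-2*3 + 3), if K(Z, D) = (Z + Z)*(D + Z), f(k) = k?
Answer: -1296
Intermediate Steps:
K(Z, D) = 2*Z*(D + Z) (K(Z, D) = (2*Z)*(D + Z) = 2*Z*(D + Z))
U = 18 (U = (4 + 14) + (6 - 1*6) = 18 + (6 - 6) = 18 + 0 = 18)
(U*K(6, -4))*(-2*3 + 3) = (18*(2*6*(-4 + 6)))*(-2*3 + 3) = (18*(2*6*2))*(-6 + 3) = (18*24)*(-3) = 432*(-3) = -1296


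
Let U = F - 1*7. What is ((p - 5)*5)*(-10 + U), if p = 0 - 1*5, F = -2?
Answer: 950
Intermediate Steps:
p = -5 (p = 0 - 5 = -5)
U = -9 (U = -2 - 1*7 = -2 - 7 = -9)
((p - 5)*5)*(-10 + U) = ((-5 - 5)*5)*(-10 - 9) = -10*5*(-19) = -50*(-19) = 950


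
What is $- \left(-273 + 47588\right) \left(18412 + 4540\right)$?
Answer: $-1085973880$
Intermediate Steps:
$- \left(-273 + 47588\right) \left(18412 + 4540\right) = - 47315 \cdot 22952 = \left(-1\right) 1085973880 = -1085973880$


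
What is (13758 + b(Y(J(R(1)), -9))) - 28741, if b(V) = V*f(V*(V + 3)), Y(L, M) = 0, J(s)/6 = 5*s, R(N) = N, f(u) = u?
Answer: -14983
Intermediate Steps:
J(s) = 30*s (J(s) = 6*(5*s) = 30*s)
b(V) = V²*(3 + V) (b(V) = V*(V*(V + 3)) = V*(V*(3 + V)) = V²*(3 + V))
(13758 + b(Y(J(R(1)), -9))) - 28741 = (13758 + 0²*(3 + 0)) - 28741 = (13758 + 0*3) - 28741 = (13758 + 0) - 28741 = 13758 - 28741 = -14983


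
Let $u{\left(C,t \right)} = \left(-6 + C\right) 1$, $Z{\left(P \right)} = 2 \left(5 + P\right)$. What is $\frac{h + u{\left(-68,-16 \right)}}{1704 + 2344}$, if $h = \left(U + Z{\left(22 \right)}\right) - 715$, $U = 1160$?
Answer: $\frac{425}{4048} \approx 0.10499$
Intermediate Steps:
$Z{\left(P \right)} = 10 + 2 P$
$u{\left(C,t \right)} = -6 + C$
$h = 499$ ($h = \left(1160 + \left(10 + 2 \cdot 22\right)\right) - 715 = \left(1160 + \left(10 + 44\right)\right) - 715 = \left(1160 + 54\right) - 715 = 1214 - 715 = 499$)
$\frac{h + u{\left(-68,-16 \right)}}{1704 + 2344} = \frac{499 - 74}{1704 + 2344} = \frac{499 - 74}{4048} = 425 \cdot \frac{1}{4048} = \frac{425}{4048}$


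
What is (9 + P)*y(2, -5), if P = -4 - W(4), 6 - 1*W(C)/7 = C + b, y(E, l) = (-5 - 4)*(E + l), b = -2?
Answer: -621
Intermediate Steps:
y(E, l) = -9*E - 9*l (y(E, l) = -9*(E + l) = -9*E - 9*l)
W(C) = 56 - 7*C (W(C) = 42 - 7*(C - 2) = 42 - 7*(-2 + C) = 42 + (14 - 7*C) = 56 - 7*C)
P = -32 (P = -4 - (56 - 7*4) = -4 - (56 - 28) = -4 - 1*28 = -4 - 28 = -32)
(9 + P)*y(2, -5) = (9 - 32)*(-9*2 - 9*(-5)) = -23*(-18 + 45) = -23*27 = -621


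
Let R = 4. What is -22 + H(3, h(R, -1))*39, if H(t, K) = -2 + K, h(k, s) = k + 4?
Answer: 212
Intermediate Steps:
h(k, s) = 4 + k
-22 + H(3, h(R, -1))*39 = -22 + (-2 + (4 + 4))*39 = -22 + (-2 + 8)*39 = -22 + 6*39 = -22 + 234 = 212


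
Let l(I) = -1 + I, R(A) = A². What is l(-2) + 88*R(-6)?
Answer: 3165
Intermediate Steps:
l(-2) + 88*R(-6) = (-1 - 2) + 88*(-6)² = -3 + 88*36 = -3 + 3168 = 3165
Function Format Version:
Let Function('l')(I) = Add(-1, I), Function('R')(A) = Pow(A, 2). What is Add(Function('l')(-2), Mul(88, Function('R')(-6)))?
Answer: 3165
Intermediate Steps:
Add(Function('l')(-2), Mul(88, Function('R')(-6))) = Add(Add(-1, -2), Mul(88, Pow(-6, 2))) = Add(-3, Mul(88, 36)) = Add(-3, 3168) = 3165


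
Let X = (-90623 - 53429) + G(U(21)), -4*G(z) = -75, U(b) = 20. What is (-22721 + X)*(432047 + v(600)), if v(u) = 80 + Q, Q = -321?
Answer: -144010971351/2 ≈ -7.2005e+10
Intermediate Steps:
G(z) = 75/4 (G(z) = -1/4*(-75) = 75/4)
v(u) = -241 (v(u) = 80 - 321 = -241)
X = -576133/4 (X = (-90623 - 53429) + 75/4 = -144052 + 75/4 = -576133/4 ≈ -1.4403e+5)
(-22721 + X)*(432047 + v(600)) = (-22721 - 576133/4)*(432047 - 241) = -667017/4*431806 = -144010971351/2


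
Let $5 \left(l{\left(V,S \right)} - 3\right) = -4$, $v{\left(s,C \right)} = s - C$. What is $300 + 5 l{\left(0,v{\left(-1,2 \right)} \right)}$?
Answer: $311$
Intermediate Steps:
$l{\left(V,S \right)} = \frac{11}{5}$ ($l{\left(V,S \right)} = 3 + \frac{1}{5} \left(-4\right) = 3 - \frac{4}{5} = \frac{11}{5}$)
$300 + 5 l{\left(0,v{\left(-1,2 \right)} \right)} = 300 + 5 \cdot \frac{11}{5} = 300 + 11 = 311$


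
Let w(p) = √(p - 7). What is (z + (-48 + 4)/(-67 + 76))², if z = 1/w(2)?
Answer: 9599/405 + 88*I*√5/45 ≈ 23.701 + 4.3728*I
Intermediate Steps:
w(p) = √(-7 + p)
z = -I*√5/5 (z = 1/(√(-7 + 2)) = 1/(√(-5)) = 1/(I*√5) = -I*√5/5 ≈ -0.44721*I)
(z + (-48 + 4)/(-67 + 76))² = (-I*√5/5 + (-48 + 4)/(-67 + 76))² = (-I*√5/5 - 44/9)² = (-44/9 - I*√5/5)²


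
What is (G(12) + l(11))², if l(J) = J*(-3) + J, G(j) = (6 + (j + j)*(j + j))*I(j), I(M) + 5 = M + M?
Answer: 121793296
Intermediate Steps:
I(M) = -5 + 2*M (I(M) = -5 + (M + M) = -5 + 2*M)
G(j) = (-5 + 2*j)*(6 + 4*j²) (G(j) = (6 + (j + j)*(j + j))*(-5 + 2*j) = (6 + (2*j)*(2*j))*(-5 + 2*j) = (6 + 4*j²)*(-5 + 2*j) = (-5 + 2*j)*(6 + 4*j²))
l(J) = -2*J (l(J) = -3*J + J = -2*J)
(G(12) + l(11))² = (2*(-5 + 2*12)*(3 + 2*12²) - 2*11)² = (2*(-5 + 24)*(3 + 2*144) - 22)² = (2*19*(3 + 288) - 22)² = (2*19*291 - 22)² = (11058 - 22)² = 11036² = 121793296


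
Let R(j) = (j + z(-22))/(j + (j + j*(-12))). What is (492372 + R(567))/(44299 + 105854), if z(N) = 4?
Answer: 2791748669/851367510 ≈ 3.2791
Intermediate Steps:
R(j) = -(4 + j)/(10*j) (R(j) = (j + 4)/(j + (j + j*(-12))) = (4 + j)/(j + (j - 12*j)) = (4 + j)/(j - 11*j) = (4 + j)/((-10*j)) = (4 + j)*(-1/(10*j)) = -(4 + j)/(10*j))
(492372 + R(567))/(44299 + 105854) = (492372 + (⅒)*(-4 - 1*567)/567)/(44299 + 105854) = (492372 + (⅒)*(1/567)*(-4 - 567))/150153 = (492372 + (⅒)*(1/567)*(-571))*(1/150153) = (492372 - 571/5670)*(1/150153) = (2791748669/5670)*(1/150153) = 2791748669/851367510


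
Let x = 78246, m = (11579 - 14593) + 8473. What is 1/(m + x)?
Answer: 1/83705 ≈ 1.1947e-5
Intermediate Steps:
m = 5459 (m = -3014 + 8473 = 5459)
1/(m + x) = 1/(5459 + 78246) = 1/83705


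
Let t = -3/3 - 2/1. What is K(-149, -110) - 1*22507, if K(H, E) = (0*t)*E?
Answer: -22507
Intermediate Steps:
t = -3 (t = -3*1/3 - 2*1 = -1 - 2 = -3)
K(H, E) = 0 (K(H, E) = (0*(-3))*E = 0*E = 0)
K(-149, -110) - 1*22507 = 0 - 1*22507 = 0 - 22507 = -22507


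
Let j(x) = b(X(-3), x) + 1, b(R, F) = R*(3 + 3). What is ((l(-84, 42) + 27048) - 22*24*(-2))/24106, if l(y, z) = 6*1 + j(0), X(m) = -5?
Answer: 28081/24106 ≈ 1.1649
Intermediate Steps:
b(R, F) = 6*R (b(R, F) = R*6 = 6*R)
j(x) = -29 (j(x) = 6*(-5) + 1 = -30 + 1 = -29)
l(y, z) = -23 (l(y, z) = 6*1 - 29 = 6 - 29 = -23)
((l(-84, 42) + 27048) - 22*24*(-2))/24106 = ((-23 + 27048) - 22*24*(-2))/24106 = (27025 - 528*(-2))*(1/24106) = (27025 + 1056)*(1/24106) = 28081*(1/24106) = 28081/24106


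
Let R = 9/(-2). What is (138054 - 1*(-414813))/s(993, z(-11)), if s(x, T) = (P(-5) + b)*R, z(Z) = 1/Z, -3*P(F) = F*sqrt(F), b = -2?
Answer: 315924/23 + 263270*I*sqrt(5)/23 ≈ 13736.0 + 25595.0*I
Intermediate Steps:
P(F) = -F**(3/2)/3 (P(F) = -F*sqrt(F)/3 = -F**(3/2)/3)
R = -9/2 (R = 9*(-1/2) = -9/2 ≈ -4.5000)
s(x, T) = 9 - 15*I*sqrt(5)/2 (s(x, T) = (-(-5)*I*sqrt(5)/3 - 2)*(-9/2) = (5*I*sqrt(5)/3 - 2)*(-9/2) = (-2 + 5*I*sqrt(5)/3)*(-9/2) = 9 - 15*I*sqrt(5)/2)
(138054 - 1*(-414813))/s(993, z(-11)) = (138054 - 1*(-414813))/(9 - 15*I*sqrt(5)/2) = (138054 + 414813)/(9 - 15*I*sqrt(5)/2) = 552867/(9 - 15*I*sqrt(5)/2)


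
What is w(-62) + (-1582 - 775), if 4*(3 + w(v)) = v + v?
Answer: -2391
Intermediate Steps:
w(v) = -3 + v/2 (w(v) = -3 + (v + v)/4 = -3 + (2*v)/4 = -3 + v/2)
w(-62) + (-1582 - 775) = (-3 + (½)*(-62)) + (-1582 - 775) = (-3 - 31) - 2357 = -34 - 2357 = -2391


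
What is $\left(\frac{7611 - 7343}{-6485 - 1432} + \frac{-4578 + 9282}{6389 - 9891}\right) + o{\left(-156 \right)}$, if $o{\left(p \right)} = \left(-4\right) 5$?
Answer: $- \frac{296343392}{13862667} \approx -21.377$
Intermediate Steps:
$o{\left(p \right)} = -20$
$\left(\frac{7611 - 7343}{-6485 - 1432} + \frac{-4578 + 9282}{6389 - 9891}\right) + o{\left(-156 \right)} = \left(\frac{7611 - 7343}{-6485 - 1432} + \frac{-4578 + 9282}{6389 - 9891}\right) - 20 = \left(\frac{268}{-7917} + \frac{4704}{-3502}\right) - 20 = \left(268 \left(- \frac{1}{7917}\right) + 4704 \left(- \frac{1}{3502}\right)\right) - 20 = \left(- \frac{268}{7917} - \frac{2352}{1751}\right) - 20 = - \frac{19090052}{13862667} - 20 = - \frac{296343392}{13862667}$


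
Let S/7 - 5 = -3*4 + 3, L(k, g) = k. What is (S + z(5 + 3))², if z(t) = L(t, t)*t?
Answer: 1296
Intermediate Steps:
z(t) = t² (z(t) = t*t = t²)
S = -28 (S = 35 + 7*(-3*4 + 3) = 35 + 7*(-12 + 3) = 35 + 7*(-9) = 35 - 63 = -28)
(S + z(5 + 3))² = (-28 + (5 + 3)²)² = (-28 + 8²)² = (-28 + 64)² = 36² = 1296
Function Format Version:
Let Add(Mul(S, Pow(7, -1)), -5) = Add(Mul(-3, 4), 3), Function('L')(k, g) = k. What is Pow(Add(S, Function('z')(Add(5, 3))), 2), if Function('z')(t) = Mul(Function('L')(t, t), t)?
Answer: 1296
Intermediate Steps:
Function('z')(t) = Pow(t, 2) (Function('z')(t) = Mul(t, t) = Pow(t, 2))
S = -28 (S = Add(35, Mul(7, Add(Mul(-3, 4), 3))) = Add(35, Mul(7, Add(-12, 3))) = Add(35, Mul(7, -9)) = Add(35, -63) = -28)
Pow(Add(S, Function('z')(Add(5, 3))), 2) = Pow(Add(-28, Pow(Add(5, 3), 2)), 2) = Pow(Add(-28, Pow(8, 2)), 2) = Pow(Add(-28, 64), 2) = Pow(36, 2) = 1296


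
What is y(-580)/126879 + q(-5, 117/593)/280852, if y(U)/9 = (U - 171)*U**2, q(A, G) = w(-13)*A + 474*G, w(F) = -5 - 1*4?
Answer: -126226163106497301/7043697666148 ≈ -17920.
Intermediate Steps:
w(F) = -9 (w(F) = -5 - 4 = -9)
q(A, G) = -9*A + 474*G
y(U) = 9*U**2*(-171 + U) (y(U) = 9*((U - 171)*U**2) = 9*((-171 + U)*U**2) = 9*(U**2*(-171 + U)) = 9*U**2*(-171 + U))
y(-580)/126879 + q(-5, 117/593)/280852 = (9*(-580)**2*(-171 - 580))/126879 + (-9*(-5) + 474*(117/593))/280852 = (9*336400*(-751))*(1/126879) + (45 + 474*(117*(1/593)))*(1/280852) = -2273727600*1/126879 + (45 + 474*(117/593))*(1/280852) = -757909200/42293 + (45 + 55458/593)*(1/280852) = -757909200/42293 + (82143/593)*(1/280852) = -757909200/42293 + 82143/166545236 = -126226163106497301/7043697666148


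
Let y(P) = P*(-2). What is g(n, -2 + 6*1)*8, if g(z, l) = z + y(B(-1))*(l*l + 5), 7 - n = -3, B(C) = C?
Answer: 416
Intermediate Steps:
y(P) = -2*P
n = 10 (n = 7 - 1*(-3) = 7 + 3 = 10)
g(z, l) = 10 + z + 2*l**2 (g(z, l) = z + (-2*(-1))*(l*l + 5) = z + 2*(l**2 + 5) = z + 2*(5 + l**2) = z + (10 + 2*l**2) = 10 + z + 2*l**2)
g(n, -2 + 6*1)*8 = (10 + 10 + 2*(-2 + 6*1)**2)*8 = (10 + 10 + 2*(-2 + 6)**2)*8 = (10 + 10 + 2*4**2)*8 = (10 + 10 + 2*16)*8 = (10 + 10 + 32)*8 = 52*8 = 416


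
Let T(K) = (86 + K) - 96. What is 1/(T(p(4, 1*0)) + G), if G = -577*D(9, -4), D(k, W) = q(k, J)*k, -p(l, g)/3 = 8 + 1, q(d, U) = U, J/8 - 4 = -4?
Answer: -1/37 ≈ -0.027027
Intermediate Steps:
J = 0 (J = 32 + 8*(-4) = 32 - 32 = 0)
p(l, g) = -27 (p(l, g) = -3*(8 + 1) = -3*9 = -27)
D(k, W) = 0 (D(k, W) = 0*k = 0)
T(K) = -10 + K
G = 0 (G = -577*0 = 0)
1/(T(p(4, 1*0)) + G) = 1/((-10 - 27) + 0) = 1/(-37 + 0) = 1/(-37) = -1/37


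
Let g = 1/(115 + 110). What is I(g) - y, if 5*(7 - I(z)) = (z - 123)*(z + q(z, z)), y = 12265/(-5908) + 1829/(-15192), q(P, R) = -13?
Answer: -928630541591/2990925000 ≈ -310.48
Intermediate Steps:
g = 1/225 ≈ 0.0044444
y = -233573/106344 (y = 12265*(-1/5908) + 1829*(-1/15192) = -12265/5908 - 1829/15192 = -233573/106344 ≈ -2.1964)
I(z) = 7 - (-123 + z)*(-13 + z)/5 (I(z) = 7 - (z - 123)*(z - 13)/5 = 7 - (-123 + z)*(-13 + z)/5)
I(g) - y = (-1564/5 - (1/225)²/5 + (136/5)*(1/225)) - 1*(-233573/106344) = (-1564/5 - ⅕*1/50625 + 136/1125) + 233573/106344 = (-1564/5 - 1/253125 + 136/1125) + 233573/106344 = -79146901/253125 + 233573/106344 = -928630541591/2990925000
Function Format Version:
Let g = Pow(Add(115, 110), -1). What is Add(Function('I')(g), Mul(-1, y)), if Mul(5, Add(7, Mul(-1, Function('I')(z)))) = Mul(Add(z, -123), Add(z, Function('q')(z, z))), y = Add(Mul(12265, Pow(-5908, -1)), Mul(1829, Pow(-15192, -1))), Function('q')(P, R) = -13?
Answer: Rational(-928630541591, 2990925000) ≈ -310.48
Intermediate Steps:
g = Rational(1, 225) (g = Pow(225, -1) = Rational(1, 225) ≈ 0.0044444)
y = Rational(-233573, 106344) (y = Add(Mul(12265, Rational(-1, 5908)), Mul(1829, Rational(-1, 15192))) = Add(Rational(-12265, 5908), Rational(-1829, 15192)) = Rational(-233573, 106344) ≈ -2.1964)
Function('I')(z) = Add(7, Mul(Rational(-1, 5), Add(-123, z), Add(-13, z))) (Function('I')(z) = Add(7, Mul(Rational(-1, 5), Mul(Add(z, -123), Add(z, -13)))) = Add(7, Mul(Rational(-1, 5), Mul(Add(-123, z), Add(-13, z)))) = Add(7, Mul(Rational(-1, 5), Add(-123, z), Add(-13, z))))
Add(Function('I')(g), Mul(-1, y)) = Add(Add(Rational(-1564, 5), Mul(Rational(-1, 5), Pow(Rational(1, 225), 2)), Mul(Rational(136, 5), Rational(1, 225))), Mul(-1, Rational(-233573, 106344))) = Add(Add(Rational(-1564, 5), Mul(Rational(-1, 5), Rational(1, 50625)), Rational(136, 1125)), Rational(233573, 106344)) = Add(Add(Rational(-1564, 5), Rational(-1, 253125), Rational(136, 1125)), Rational(233573, 106344)) = Add(Rational(-79146901, 253125), Rational(233573, 106344)) = Rational(-928630541591, 2990925000)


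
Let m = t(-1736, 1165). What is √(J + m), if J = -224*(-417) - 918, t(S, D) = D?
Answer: √93655 ≈ 306.03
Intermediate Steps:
m = 1165
J = 92490 (J = 93408 - 918 = 92490)
√(J + m) = √(92490 + 1165) = √93655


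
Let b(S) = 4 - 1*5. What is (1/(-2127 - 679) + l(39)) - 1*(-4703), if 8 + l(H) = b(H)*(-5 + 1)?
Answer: 13185393/2806 ≈ 4699.0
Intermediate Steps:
b(S) = -1 (b(S) = 4 - 5 = -1)
l(H) = -4 (l(H) = -8 - (-5 + 1) = -8 - 1*(-4) = -8 + 4 = -4)
(1/(-2127 - 679) + l(39)) - 1*(-4703) = (1/(-2127 - 679) - 4) - 1*(-4703) = (1/(-2806) - 4) + 4703 = (-1/2806 - 4) + 4703 = -11225/2806 + 4703 = 13185393/2806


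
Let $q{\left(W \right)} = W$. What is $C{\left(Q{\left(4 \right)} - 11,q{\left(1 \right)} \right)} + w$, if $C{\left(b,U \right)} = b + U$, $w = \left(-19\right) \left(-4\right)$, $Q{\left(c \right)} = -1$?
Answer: $65$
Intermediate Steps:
$w = 76$
$C{\left(b,U \right)} = U + b$
$C{\left(Q{\left(4 \right)} - 11,q{\left(1 \right)} \right)} + w = \left(1 - 12\right) + 76 = -11 + 76 = 65$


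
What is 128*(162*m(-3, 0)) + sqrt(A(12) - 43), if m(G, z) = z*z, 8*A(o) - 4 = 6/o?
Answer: I*sqrt(679)/4 ≈ 6.5144*I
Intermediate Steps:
A(o) = 1/2 + 3/(4*o) (A(o) = 1/2 + (6/o)/8 = 1/2 + 3/(4*o))
m(G, z) = z**2
128*(162*m(-3, 0)) + sqrt(A(12) - 43) = 128*(162*0**2) + sqrt((1/4)*(3 + 2*12)/12 - 43) = 128*(162*0) + sqrt((1/4)*(1/12)*(3 + 24) - 43) = 128*0 + sqrt((1/4)*(1/12)*27 - 43) = 0 + sqrt(9/16 - 43) = 0 + sqrt(-679/16) = 0 + I*sqrt(679)/4 = I*sqrt(679)/4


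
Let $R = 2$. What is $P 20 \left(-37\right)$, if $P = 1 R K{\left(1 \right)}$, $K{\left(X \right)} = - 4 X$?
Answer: $5920$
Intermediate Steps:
$P = -8$ ($P = 1 \cdot 2 \left(\left(-4\right) 1\right) = 2 \left(-4\right) = -8$)
$P 20 \left(-37\right) = \left(-8\right) 20 \left(-37\right) = \left(-160\right) \left(-37\right) = 5920$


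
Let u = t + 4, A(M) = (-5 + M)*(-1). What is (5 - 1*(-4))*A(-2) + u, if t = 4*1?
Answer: 71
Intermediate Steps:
t = 4
A(M) = 5 - M
u = 8 (u = 4 + 4 = 8)
(5 - 1*(-4))*A(-2) + u = (5 - 1*(-4))*(5 - 1*(-2)) + 8 = (5 + 4)*(5 + 2) + 8 = 9*7 + 8 = 63 + 8 = 71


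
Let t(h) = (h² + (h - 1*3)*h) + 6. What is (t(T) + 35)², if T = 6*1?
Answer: 9025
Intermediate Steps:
T = 6
t(h) = 6 + h² + h*(-3 + h) (t(h) = (h² + (h - 3)*h) + 6 = (h² + (-3 + h)*h) + 6 = (h² + h*(-3 + h)) + 6 = 6 + h² + h*(-3 + h))
(t(T) + 35)² = ((6 - 3*6 + 2*6²) + 35)² = ((6 - 18 + 2*36) + 35)² = ((6 - 18 + 72) + 35)² = (60 + 35)² = 95² = 9025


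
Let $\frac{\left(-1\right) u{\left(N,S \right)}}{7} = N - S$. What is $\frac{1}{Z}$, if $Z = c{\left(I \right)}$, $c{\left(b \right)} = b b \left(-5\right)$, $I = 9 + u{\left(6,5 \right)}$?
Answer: $- \frac{1}{20} \approx -0.05$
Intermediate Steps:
$u{\left(N,S \right)} = - 7 N + 7 S$ ($u{\left(N,S \right)} = - 7 \left(N - S\right) = - 7 N + 7 S$)
$I = 2$ ($I = 9 + \left(\left(-7\right) 6 + 7 \cdot 5\right) = 9 + \left(-42 + 35\right) = 9 - 7 = 2$)
$c{\left(b \right)} = - 5 b^{2}$ ($c{\left(b \right)} = b^{2} \left(-5\right) = - 5 b^{2}$)
$Z = -20$ ($Z = - 5 \cdot 2^{2} = \left(-5\right) 4 = -20$)
$\frac{1}{Z} = \frac{1}{-20} = - \frac{1}{20}$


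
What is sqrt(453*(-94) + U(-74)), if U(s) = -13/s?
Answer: I*sqrt(233178070)/74 ≈ 206.35*I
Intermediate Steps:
sqrt(453*(-94) + U(-74)) = sqrt(453*(-94) - 13/(-74)) = sqrt(-42582 - 13*(-1/74)) = sqrt(-42582 + 13/74) = sqrt(-3151055/74) = I*sqrt(233178070)/74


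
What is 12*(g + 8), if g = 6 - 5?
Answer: 108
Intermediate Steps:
g = 1
12*(g + 8) = 12*(1 + 8) = 12*9 = 108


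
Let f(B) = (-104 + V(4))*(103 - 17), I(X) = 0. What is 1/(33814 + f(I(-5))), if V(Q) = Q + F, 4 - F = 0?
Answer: 1/25558 ≈ 3.9127e-5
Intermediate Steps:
F = 4 (F = 4 - 1*0 = 4 + 0 = 4)
V(Q) = 4 + Q (V(Q) = Q + 4 = 4 + Q)
f(B) = -8256 (f(B) = (-104 + (4 + 4))*(103 - 17) = (-104 + 8)*86 = -96*86 = -8256)
1/(33814 + f(I(-5))) = 1/(33814 - 8256) = 1/25558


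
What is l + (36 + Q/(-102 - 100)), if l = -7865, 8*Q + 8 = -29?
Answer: -12651627/1616 ≈ -7829.0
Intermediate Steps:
Q = -37/8 (Q = -1 + (1/8)*(-29) = -1 - 29/8 = -37/8 ≈ -4.6250)
l + (36 + Q/(-102 - 100)) = -7865 + (36 - 37/(8*(-102 - 100))) = -7865 + (36 - 37/8/(-202)) = -7865 + (36 - 37/8*(-1/202)) = -7865 + (36 + 37/1616) = -7865 + 58213/1616 = -12651627/1616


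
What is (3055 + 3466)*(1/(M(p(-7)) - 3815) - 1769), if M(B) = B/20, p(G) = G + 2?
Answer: -176045565473/15261 ≈ -1.1536e+7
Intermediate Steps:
p(G) = 2 + G
M(B) = B/20 (M(B) = B*(1/20) = B/20)
(3055 + 3466)*(1/(M(p(-7)) - 3815) - 1769) = (3055 + 3466)*(1/((2 - 7)/20 - 3815) - 1769) = 6521*(1/((1/20)*(-5) - 3815) - 1769) = 6521*(1/(-¼ - 3815) - 1769) = 6521*(1/(-15261/4) - 1769) = 6521*(-4/15261 - 1769) = 6521*(-26996713/15261) = -176045565473/15261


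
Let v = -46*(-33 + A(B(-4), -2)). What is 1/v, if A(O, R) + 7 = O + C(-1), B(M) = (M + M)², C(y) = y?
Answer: -1/1058 ≈ -0.00094518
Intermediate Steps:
B(M) = 4*M² (B(M) = (2*M)² = 4*M²)
A(O, R) = -8 + O (A(O, R) = -7 + (O - 1) = -7 + (-1 + O) = -8 + O)
v = -1058 (v = -46*(-33 + (-8 + 4*(-4)²)) = -46*(-33 + (-8 + 4*16)) = -46*(-33 + (-8 + 64)) = -46*(-33 + 56) = -46*23 = -1058)
1/v = 1/(-1058) = -1/1058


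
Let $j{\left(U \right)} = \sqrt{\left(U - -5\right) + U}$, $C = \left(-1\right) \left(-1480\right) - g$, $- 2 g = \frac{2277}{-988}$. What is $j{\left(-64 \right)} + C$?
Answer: $\frac{2922203}{1976} + i \sqrt{123} \approx 1478.8 + 11.091 i$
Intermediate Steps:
$g = \frac{2277}{1976}$ ($g = - \frac{2277 \frac{1}{-988}}{2} = - \frac{2277 \left(- \frac{1}{988}\right)}{2} = \left(- \frac{1}{2}\right) \left(- \frac{2277}{988}\right) = \frac{2277}{1976} \approx 1.1523$)
$C = \frac{2922203}{1976}$ ($C = \left(-1\right) \left(-1480\right) - \frac{2277}{1976} = 1480 - \frac{2277}{1976} = \frac{2922203}{1976} \approx 1478.8$)
$j{\left(U \right)} = \sqrt{5 + 2 U}$ ($j{\left(U \right)} = \sqrt{\left(U + 5\right) + U} = \sqrt{\left(5 + U\right) + U} = \sqrt{5 + 2 U}$)
$j{\left(-64 \right)} + C = \sqrt{5 + 2 \left(-64\right)} + \frac{2922203}{1976} = \sqrt{5 - 128} + \frac{2922203}{1976} = \sqrt{-123} + \frac{2922203}{1976} = i \sqrt{123} + \frac{2922203}{1976} = \frac{2922203}{1976} + i \sqrt{123}$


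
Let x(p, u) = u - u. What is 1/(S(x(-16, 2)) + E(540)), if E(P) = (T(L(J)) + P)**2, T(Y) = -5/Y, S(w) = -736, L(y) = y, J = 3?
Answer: 9/2601601 ≈ 3.4594e-6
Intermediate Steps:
x(p, u) = 0
E(P) = (-5/3 + P)**2
1/(S(x(-16, 2)) + E(540)) = 1/(-736 + (-5 + 3*540)**2/9) = 1/(-736 + (-5 + 1620)**2/9) = 1/(-736 + (1/9)*1615**2) = 1/(-736 + (1/9)*2608225) = 1/(-736 + 2608225/9) = 1/(2601601/9) = 9/2601601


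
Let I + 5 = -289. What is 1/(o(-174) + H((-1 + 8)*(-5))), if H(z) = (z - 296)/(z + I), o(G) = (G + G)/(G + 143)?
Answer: 10199/124753 ≈ 0.081753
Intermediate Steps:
I = -294 (I = -5 - 289 = -294)
o(G) = 2*G/(143 + G) (o(G) = (2*G)/(143 + G) = 2*G/(143 + G))
H(z) = (-296 + z)/(-294 + z) (H(z) = (z - 296)/(z - 294) = (-296 + z)/(-294 + z))
1/(o(-174) + H((-1 + 8)*(-5))) = 1/(2*(-174)/(143 - 174) + (-296 + (-1 + 8)*(-5))/(-294 + (-1 + 8)*(-5))) = 1/(2*(-174)/(-31) + (-296 + 7*(-5))/(-294 + 7*(-5))) = 1/(2*(-174)*(-1/31) + (-296 - 35)/(-294 - 35)) = 1/(348/31 - 331/(-329)) = 1/(348/31 - 1/329*(-331)) = 1/(348/31 + 331/329) = 1/(124753/10199) = 10199/124753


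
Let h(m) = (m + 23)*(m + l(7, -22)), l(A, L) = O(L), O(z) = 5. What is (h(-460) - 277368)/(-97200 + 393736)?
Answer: -78533/296536 ≈ -0.26483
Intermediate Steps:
l(A, L) = 5
h(m) = (5 + m)*(23 + m) (h(m) = (m + 23)*(m + 5) = (23 + m)*(5 + m) = (5 + m)*(23 + m))
(h(-460) - 277368)/(-97200 + 393736) = ((115 + (-460)² + 28*(-460)) - 277368)/(-97200 + 393736) = ((115 + 211600 - 12880) - 277368)/296536 = (198835 - 277368)*(1/296536) = -78533*1/296536 = -78533/296536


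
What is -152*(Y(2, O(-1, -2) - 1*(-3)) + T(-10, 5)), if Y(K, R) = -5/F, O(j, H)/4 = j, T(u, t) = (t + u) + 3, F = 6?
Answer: 1292/3 ≈ 430.67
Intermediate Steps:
T(u, t) = 3 + t + u
O(j, H) = 4*j
Y(K, R) = -⅚ (Y(K, R) = -5/6 = -5*⅙ = -⅚)
-152*(Y(2, O(-1, -2) - 1*(-3)) + T(-10, 5)) = -152*(-⅚ + (3 + 5 - 10)) = -152*(-⅚ - 2) = -152*(-17/6) = 1292/3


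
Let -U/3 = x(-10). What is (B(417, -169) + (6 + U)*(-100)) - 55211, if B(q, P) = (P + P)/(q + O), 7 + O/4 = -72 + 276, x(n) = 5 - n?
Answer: -61830093/1205 ≈ -51311.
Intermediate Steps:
U = -45 (U = -3*(5 - 1*(-10)) = -3*(5 + 10) = -3*15 = -45)
O = 788 (O = -28 + 4*(-72 + 276) = -28 + 4*204 = -28 + 816 = 788)
B(q, P) = 2*P/(788 + q) (B(q, P) = (P + P)/(q + 788) = (2*P)/(788 + q) = 2*P/(788 + q))
(B(417, -169) + (6 + U)*(-100)) - 55211 = (2*(-169)/(788 + 417) + (6 - 45)*(-100)) - 55211 = (2*(-169)/1205 - 39*(-100)) - 55211 = (2*(-169)*(1/1205) + 3900) - 55211 = (-338/1205 + 3900) - 55211 = 4699162/1205 - 55211 = -61830093/1205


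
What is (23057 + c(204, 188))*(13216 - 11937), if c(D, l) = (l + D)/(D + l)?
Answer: 29491182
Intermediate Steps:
c(D, l) = 1 (c(D, l) = (D + l)/(D + l) = 1)
(23057 + c(204, 188))*(13216 - 11937) = (23057 + 1)*(13216 - 11937) = 23058*1279 = 29491182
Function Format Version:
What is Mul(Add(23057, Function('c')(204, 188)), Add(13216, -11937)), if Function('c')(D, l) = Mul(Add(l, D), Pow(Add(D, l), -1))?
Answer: 29491182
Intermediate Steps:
Function('c')(D, l) = 1 (Function('c')(D, l) = Mul(Add(D, l), Pow(Add(D, l), -1)) = 1)
Mul(Add(23057, Function('c')(204, 188)), Add(13216, -11937)) = Mul(Add(23057, 1), Add(13216, -11937)) = Mul(23058, 1279) = 29491182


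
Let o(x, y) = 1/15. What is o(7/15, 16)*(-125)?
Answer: -25/3 ≈ -8.3333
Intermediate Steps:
o(x, y) = 1/15
o(7/15, 16)*(-125) = (1/15)*(-125) = -25/3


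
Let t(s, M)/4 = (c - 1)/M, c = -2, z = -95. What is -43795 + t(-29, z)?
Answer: -4160513/95 ≈ -43795.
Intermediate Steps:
t(s, M) = -12/M (t(s, M) = 4*((-2 - 1)/M) = 4*(-3/M) = -12/M)
-43795 + t(-29, z) = -43795 - 12/(-95) = -43795 - 12*(-1/95) = -43795 + 12/95 = -4160513/95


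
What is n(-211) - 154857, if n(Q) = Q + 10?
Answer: -155058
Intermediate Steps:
n(Q) = 10 + Q
n(-211) - 154857 = (10 - 211) - 154857 = -201 - 154857 = -155058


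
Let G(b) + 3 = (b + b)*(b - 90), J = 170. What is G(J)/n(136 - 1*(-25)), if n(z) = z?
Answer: 27197/161 ≈ 168.93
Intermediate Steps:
G(b) = -3 + 2*b*(-90 + b) (G(b) = -3 + (b + b)*(b - 90) = -3 + (2*b)*(-90 + b) = -3 + 2*b*(-90 + b))
G(J)/n(136 - 1*(-25)) = (-3 - 180*170 + 2*170**2)/(136 - 1*(-25)) = (-3 - 30600 + 2*28900)/(136 + 25) = (-3 - 30600 + 57800)/161 = 27197*(1/161) = 27197/161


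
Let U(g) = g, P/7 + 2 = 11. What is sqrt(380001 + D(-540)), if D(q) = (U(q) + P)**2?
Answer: sqrt(607530) ≈ 779.44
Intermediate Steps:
P = 63 (P = -14 + 7*11 = -14 + 77 = 63)
D(q) = (63 + q)**2 (D(q) = (q + 63)**2 = (63 + q)**2)
sqrt(380001 + D(-540)) = sqrt(380001 + (63 - 540)**2) = sqrt(380001 + (-477)**2) = sqrt(380001 + 227529) = sqrt(607530)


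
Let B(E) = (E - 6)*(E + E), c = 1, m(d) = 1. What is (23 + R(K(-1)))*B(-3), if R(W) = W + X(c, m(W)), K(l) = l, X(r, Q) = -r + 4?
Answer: 1350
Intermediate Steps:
B(E) = 2*E*(-6 + E) (B(E) = (-6 + E)*(2*E) = 2*E*(-6 + E))
X(r, Q) = 4 - r
R(W) = 3 + W (R(W) = W + (4 - 1*1) = W + (4 - 1) = W + 3 = 3 + W)
(23 + R(K(-1)))*B(-3) = (23 + (3 - 1))*(2*(-3)*(-6 - 3)) = (23 + 2)*(2*(-3)*(-9)) = 25*54 = 1350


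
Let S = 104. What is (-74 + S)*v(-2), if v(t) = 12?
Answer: 360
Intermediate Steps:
(-74 + S)*v(-2) = (-74 + 104)*12 = 30*12 = 360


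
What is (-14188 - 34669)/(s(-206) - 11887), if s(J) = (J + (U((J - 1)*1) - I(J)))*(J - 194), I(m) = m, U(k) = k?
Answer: -48857/70913 ≈ -0.68897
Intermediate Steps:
s(J) = (-1 + J)*(-194 + J) (s(J) = (J + ((J - 1)*1 - J))*(J - 194) = (J + ((-1 + J)*1 - J))*(-194 + J) = (J + ((-1 + J) - J))*(-194 + J) = (J - 1)*(-194 + J) = (-1 + J)*(-194 + J))
(-14188 - 34669)/(s(-206) - 11887) = (-14188 - 34669)/((194 + (-206)² - 195*(-206)) - 11887) = -48857/((194 + 42436 + 40170) - 11887) = -48857/(82800 - 11887) = -48857/70913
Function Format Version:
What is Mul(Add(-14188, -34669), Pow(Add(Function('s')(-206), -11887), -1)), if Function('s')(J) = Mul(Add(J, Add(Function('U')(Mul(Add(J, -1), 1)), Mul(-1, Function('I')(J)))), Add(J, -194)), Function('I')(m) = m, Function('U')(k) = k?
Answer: Rational(-48857, 70913) ≈ -0.68897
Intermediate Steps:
Function('s')(J) = Mul(Add(-1, J), Add(-194, J)) (Function('s')(J) = Mul(Add(J, Add(Mul(Add(J, -1), 1), Mul(-1, J))), Add(J, -194)) = Mul(Add(J, Add(Mul(Add(-1, J), 1), Mul(-1, J))), Add(-194, J)) = Mul(Add(J, Add(Add(-1, J), Mul(-1, J))), Add(-194, J)) = Mul(Add(J, -1), Add(-194, J)) = Mul(Add(-1, J), Add(-194, J)))
Mul(Add(-14188, -34669), Pow(Add(Function('s')(-206), -11887), -1)) = Mul(Add(-14188, -34669), Pow(Add(Add(194, Pow(-206, 2), Mul(-195, -206)), -11887), -1)) = Mul(-48857, Pow(Add(Add(194, 42436, 40170), -11887), -1)) = Mul(-48857, Pow(Add(82800, -11887), -1)) = Mul(-48857, Pow(70913, -1)) = Mul(-48857, Rational(1, 70913)) = Rational(-48857, 70913)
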